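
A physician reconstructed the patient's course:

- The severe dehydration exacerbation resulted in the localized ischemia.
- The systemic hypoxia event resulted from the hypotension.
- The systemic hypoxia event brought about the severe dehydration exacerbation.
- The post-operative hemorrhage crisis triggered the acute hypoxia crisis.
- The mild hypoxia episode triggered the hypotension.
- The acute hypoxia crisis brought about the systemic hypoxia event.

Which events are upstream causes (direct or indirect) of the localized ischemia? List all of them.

Immediate cause of the localized ischemia: the severe dehydration exacerbation.
Further upstream: the post-operative hemorrhage crisis, the acute hypoxia crisis, the mild hypoxia episode, the hypotension, the systemic hypoxia event.

the acute hypoxia crisis, the hypotension, the mild hypoxia episode, the post-operative hemorrhage crisis, the severe dehydration exacerbation, the systemic hypoxia event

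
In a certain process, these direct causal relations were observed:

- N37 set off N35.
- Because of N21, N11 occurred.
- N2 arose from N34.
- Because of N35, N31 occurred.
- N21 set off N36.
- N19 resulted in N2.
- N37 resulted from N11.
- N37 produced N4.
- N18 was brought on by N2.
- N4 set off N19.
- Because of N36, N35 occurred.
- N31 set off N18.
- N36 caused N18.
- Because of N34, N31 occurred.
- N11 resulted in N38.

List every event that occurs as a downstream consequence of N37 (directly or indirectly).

Direct effects: N35, N4.
2 steps out: N31, N19.
3 steps out: N2, N18.
Not reachable from it: N21, N36, N11, N34, N38.

N18, N19, N2, N31, N35, N4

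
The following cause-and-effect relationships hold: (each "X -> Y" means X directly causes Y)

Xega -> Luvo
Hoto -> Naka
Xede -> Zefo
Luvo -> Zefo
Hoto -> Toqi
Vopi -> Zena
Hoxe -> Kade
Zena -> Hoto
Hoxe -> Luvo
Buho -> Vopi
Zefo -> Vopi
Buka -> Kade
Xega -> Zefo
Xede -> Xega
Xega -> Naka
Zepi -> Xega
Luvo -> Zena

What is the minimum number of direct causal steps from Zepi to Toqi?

Shortest chain: Zepi → Xega → Luvo → Zena → Hoto → Toqi.

5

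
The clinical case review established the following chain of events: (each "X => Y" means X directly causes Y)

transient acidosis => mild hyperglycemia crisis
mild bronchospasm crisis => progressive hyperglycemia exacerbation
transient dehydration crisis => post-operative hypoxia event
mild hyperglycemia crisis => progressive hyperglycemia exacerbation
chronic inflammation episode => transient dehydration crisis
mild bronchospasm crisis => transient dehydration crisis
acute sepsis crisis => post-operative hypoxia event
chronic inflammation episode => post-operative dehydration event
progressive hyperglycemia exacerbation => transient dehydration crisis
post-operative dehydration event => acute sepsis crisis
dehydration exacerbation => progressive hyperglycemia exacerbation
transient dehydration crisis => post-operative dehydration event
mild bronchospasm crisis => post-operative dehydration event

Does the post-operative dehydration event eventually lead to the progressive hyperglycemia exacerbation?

No

The post-operative dehydration event leads to the acute sepsis crisis, the post-operative hypoxia event; the progressive hyperglycemia exacerbation is not among them.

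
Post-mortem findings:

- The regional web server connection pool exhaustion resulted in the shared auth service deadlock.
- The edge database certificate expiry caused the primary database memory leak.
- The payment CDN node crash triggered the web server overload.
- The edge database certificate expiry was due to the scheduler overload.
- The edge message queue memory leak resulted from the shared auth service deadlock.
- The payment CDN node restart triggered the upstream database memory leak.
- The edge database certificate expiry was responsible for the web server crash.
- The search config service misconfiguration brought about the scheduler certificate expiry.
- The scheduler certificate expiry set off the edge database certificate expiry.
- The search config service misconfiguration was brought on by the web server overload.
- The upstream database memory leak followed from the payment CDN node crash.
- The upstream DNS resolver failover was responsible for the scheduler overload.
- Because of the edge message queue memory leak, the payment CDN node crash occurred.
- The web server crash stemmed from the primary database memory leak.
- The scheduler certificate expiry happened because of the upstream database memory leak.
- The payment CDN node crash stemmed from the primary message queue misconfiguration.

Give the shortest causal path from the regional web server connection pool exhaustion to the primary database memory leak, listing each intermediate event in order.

the regional web server connection pool exhaustion → the shared auth service deadlock → the edge message queue memory leak → the payment CDN node crash → the upstream database memory leak → the scheduler certificate expiry → the edge database certificate expiry → the primary database memory leak

the regional web server connection pool exhaustion → the shared auth service deadlock
the shared auth service deadlock → the edge message queue memory leak
the edge message queue memory leak → the payment CDN node crash
the payment CDN node crash → the upstream database memory leak
the upstream database memory leak → the scheduler certificate expiry
the scheduler certificate expiry → the edge database certificate expiry
the edge database certificate expiry → the primary database memory leak
Length: 7 steps.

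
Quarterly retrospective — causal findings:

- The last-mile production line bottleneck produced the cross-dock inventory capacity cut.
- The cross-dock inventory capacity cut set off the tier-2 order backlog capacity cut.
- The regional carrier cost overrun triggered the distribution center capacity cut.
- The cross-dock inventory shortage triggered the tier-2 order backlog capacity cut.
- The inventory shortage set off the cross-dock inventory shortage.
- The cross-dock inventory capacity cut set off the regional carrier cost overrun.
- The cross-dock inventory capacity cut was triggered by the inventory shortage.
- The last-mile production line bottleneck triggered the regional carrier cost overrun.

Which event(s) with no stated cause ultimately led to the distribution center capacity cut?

the inventory shortage, the last-mile production line bottleneck

Tracing upstream from the distribution center capacity cut: the distribution center capacity cut ← the regional carrier cost overrun ← the last-mile production line bottleneck.
A separate upstream branch: the distribution center capacity cut ← the regional carrier cost overrun ← the cross-dock inventory capacity cut ← the inventory shortage.
Each of those chain origins has no stated cause.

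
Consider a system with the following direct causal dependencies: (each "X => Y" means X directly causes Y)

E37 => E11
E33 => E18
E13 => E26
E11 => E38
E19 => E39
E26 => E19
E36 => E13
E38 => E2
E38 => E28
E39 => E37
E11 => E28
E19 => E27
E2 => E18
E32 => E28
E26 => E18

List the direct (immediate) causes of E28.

Upstream contributors include E36, E13, E26, E19, E39, E37, but only E11, E32, E38 feed directly into E28.

E11, E32, E38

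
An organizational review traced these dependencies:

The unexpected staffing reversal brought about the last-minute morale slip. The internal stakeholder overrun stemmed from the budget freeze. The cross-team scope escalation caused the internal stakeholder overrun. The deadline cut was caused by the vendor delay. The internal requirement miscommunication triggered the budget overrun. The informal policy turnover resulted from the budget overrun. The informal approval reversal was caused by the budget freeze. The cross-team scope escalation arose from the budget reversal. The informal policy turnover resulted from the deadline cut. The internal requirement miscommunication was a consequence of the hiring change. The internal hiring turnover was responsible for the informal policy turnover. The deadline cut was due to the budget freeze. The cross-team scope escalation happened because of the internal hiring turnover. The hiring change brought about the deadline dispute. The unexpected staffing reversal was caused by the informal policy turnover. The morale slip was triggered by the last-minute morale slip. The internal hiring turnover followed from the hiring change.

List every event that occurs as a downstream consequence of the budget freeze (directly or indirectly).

Direct effects: the deadline cut, the informal approval reversal, the internal stakeholder overrun.
2 steps out: the informal policy turnover.
3 steps out: the unexpected staffing reversal.
4 steps out: the last-minute morale slip.
5 steps out: the morale slip.
Not reachable from it: the vendor delay, the hiring change, the internal requirement miscommunication, the internal hiring turnover, the budget reversal, the cross-team scope escalation, the budget overrun, the deadline dispute.

the deadline cut, the informal approval reversal, the informal policy turnover, the internal stakeholder overrun, the last-minute morale slip, the morale slip, the unexpected staffing reversal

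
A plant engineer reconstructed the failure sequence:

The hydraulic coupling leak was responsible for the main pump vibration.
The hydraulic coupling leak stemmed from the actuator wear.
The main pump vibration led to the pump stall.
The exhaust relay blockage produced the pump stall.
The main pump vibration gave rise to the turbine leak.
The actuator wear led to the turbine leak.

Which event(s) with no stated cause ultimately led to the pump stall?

Tracing upstream from the pump stall: the pump stall ← the main pump vibration ← the hydraulic coupling leak ← the actuator wear.
A separate upstream branch: the pump stall ← the exhaust relay blockage.
Each of those chain origins has no stated cause.

the actuator wear, the exhaust relay blockage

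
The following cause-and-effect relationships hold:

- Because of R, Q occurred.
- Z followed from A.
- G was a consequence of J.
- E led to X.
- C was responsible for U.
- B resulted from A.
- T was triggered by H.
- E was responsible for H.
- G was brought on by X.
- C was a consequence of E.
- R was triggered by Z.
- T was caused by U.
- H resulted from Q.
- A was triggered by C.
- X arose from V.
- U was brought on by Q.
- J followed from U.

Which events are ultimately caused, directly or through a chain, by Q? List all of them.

G, H, J, T, U

Direct effects: U, H.
2 steps out: J, T.
3 steps out: G.
Not reachable from it: E, C, A, V, B, Z, R, X.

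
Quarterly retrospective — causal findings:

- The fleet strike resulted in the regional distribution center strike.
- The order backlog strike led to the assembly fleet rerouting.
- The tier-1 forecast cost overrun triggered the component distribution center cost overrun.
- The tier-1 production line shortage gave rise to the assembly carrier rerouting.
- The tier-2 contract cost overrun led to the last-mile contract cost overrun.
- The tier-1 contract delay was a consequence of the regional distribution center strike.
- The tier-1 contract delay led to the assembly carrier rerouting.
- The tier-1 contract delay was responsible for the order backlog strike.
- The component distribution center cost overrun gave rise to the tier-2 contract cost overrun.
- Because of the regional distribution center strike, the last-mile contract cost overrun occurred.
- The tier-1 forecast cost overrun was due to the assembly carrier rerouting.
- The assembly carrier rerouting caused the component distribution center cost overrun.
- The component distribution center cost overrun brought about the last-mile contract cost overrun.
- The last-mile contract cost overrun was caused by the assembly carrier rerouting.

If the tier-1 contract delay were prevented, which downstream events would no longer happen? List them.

the assembly fleet rerouting, the order backlog strike

Downstream of the tier-1 contract delay: the assembly carrier rerouting, the order backlog strike, the tier-1 forecast cost overrun, the assembly fleet rerouting, the component distribution center cost overrun, the tier-2 contract cost overrun, the last-mile contract cost overrun.
Of those, still caused via another path: the assembly carrier rerouting, the tier-1 forecast cost overrun, the component distribution center cost overrun, the tier-2 contract cost overrun, the last-mile contract cost overrun.
The remainder have no surviving cause.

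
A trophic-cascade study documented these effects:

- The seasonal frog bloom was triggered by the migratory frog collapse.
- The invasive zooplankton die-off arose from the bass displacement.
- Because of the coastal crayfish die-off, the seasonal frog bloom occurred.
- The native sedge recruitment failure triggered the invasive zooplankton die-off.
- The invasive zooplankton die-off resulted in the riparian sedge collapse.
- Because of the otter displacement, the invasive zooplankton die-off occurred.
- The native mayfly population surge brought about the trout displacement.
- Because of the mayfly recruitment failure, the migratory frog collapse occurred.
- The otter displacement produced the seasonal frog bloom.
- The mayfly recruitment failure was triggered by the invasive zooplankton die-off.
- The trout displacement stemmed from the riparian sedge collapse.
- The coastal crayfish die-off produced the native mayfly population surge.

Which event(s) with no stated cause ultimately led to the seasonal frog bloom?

the bass displacement, the coastal crayfish die-off, the native sedge recruitment failure, the otter displacement

Tracing upstream from the seasonal frog bloom: the seasonal frog bloom ← the coastal crayfish die-off.
A separate upstream branch: the seasonal frog bloom ← the migratory frog collapse ← the mayfly recruitment failure ← the invasive zooplankton die-off ← the bass displacement.
A separate upstream branch: the seasonal frog bloom ← the migratory frog collapse ← the mayfly recruitment failure ← the invasive zooplankton die-off ← the native sedge recruitment failure.
A separate upstream branch: the seasonal frog bloom ← the otter displacement.
Each of those chain origins has no stated cause.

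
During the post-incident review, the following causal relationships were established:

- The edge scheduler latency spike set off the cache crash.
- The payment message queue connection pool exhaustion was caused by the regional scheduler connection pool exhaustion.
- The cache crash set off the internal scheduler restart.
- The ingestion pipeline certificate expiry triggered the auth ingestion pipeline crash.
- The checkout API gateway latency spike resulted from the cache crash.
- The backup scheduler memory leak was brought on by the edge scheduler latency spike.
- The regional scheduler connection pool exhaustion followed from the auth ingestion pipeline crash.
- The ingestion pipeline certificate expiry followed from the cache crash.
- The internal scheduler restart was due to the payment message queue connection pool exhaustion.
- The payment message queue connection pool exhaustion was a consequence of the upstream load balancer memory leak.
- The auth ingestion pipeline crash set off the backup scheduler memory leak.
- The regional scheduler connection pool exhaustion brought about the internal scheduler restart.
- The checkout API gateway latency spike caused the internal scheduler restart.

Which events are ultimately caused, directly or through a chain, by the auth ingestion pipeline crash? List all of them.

Direct effects: the backup scheduler memory leak, the regional scheduler connection pool exhaustion.
2 steps out: the payment message queue connection pool exhaustion, the internal scheduler restart.
Not reachable from it: the edge scheduler latency spike, the cache crash, the ingestion pipeline certificate expiry, the checkout API gateway latency spike, the upstream load balancer memory leak.

the backup scheduler memory leak, the internal scheduler restart, the payment message queue connection pool exhaustion, the regional scheduler connection pool exhaustion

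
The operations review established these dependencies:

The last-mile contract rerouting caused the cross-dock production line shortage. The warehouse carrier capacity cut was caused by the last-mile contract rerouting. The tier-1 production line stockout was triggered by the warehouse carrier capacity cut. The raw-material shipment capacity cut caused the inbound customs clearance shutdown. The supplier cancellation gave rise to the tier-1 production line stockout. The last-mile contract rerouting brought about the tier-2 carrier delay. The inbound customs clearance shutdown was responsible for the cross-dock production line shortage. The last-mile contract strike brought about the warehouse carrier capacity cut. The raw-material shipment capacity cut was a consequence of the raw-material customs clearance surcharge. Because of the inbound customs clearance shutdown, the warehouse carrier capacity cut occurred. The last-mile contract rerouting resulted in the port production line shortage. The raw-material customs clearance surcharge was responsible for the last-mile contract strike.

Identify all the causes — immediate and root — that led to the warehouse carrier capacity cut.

Immediate causes of the warehouse carrier capacity cut: the last-mile contract rerouting, the inbound customs clearance shutdown, the last-mile contract strike.
Further upstream: the raw-material customs clearance surcharge, the raw-material shipment capacity cut.

the inbound customs clearance shutdown, the last-mile contract rerouting, the last-mile contract strike, the raw-material customs clearance surcharge, the raw-material shipment capacity cut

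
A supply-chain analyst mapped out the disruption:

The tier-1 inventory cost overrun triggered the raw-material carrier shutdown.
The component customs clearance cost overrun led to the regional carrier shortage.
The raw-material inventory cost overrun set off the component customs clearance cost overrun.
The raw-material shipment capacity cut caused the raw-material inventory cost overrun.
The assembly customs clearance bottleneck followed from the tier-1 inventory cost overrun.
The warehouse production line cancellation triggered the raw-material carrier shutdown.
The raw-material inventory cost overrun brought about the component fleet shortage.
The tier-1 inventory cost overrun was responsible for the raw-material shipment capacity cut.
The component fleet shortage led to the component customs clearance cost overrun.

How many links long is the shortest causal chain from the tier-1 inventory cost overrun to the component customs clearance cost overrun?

Shortest chain: the tier-1 inventory cost overrun → the raw-material shipment capacity cut → the raw-material inventory cost overrun → the component customs clearance cost overrun.

3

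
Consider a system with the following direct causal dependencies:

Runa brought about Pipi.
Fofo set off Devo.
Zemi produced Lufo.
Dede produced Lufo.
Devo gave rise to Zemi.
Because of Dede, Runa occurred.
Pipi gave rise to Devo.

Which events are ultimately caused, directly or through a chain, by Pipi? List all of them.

Devo, Lufo, Zemi

Direct effects: Devo.
2 steps out: Zemi.
3 steps out: Lufo.
Not reachable from it: Dede, Runa, Fofo.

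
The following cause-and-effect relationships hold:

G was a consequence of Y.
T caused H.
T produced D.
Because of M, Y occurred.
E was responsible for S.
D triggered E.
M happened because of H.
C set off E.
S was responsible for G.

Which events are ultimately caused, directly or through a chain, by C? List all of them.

Direct effects: E.
2 steps out: S.
3 steps out: G.
Not reachable from it: T, H, D, M, Y.

E, G, S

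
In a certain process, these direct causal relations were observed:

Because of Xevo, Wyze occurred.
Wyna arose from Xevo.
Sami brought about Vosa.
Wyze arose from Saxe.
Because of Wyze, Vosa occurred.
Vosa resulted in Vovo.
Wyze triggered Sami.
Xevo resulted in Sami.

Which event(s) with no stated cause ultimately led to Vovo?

Saxe, Xevo

Tracing upstream from Vovo: Vovo ← Vosa ← Wyze ← Xevo.
A separate upstream branch: Vovo ← Vosa ← Wyze ← Saxe.
Each of those chain origins has no stated cause.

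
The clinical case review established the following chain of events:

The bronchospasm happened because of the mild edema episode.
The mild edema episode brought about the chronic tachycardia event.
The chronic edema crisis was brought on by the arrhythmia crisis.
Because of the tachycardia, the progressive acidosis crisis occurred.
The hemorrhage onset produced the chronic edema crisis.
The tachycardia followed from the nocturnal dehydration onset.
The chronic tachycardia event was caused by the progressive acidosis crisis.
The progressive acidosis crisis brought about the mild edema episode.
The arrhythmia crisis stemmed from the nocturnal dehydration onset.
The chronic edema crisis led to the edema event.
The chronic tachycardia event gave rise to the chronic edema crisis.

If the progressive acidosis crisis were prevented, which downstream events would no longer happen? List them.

Downstream of the progressive acidosis crisis: the mild edema episode, the bronchospasm, the chronic tachycardia event, the chronic edema crisis, the edema event.
Of those, still caused via another path: the chronic edema crisis, the edema event.
The remainder have no surviving cause.

the bronchospasm, the chronic tachycardia event, the mild edema episode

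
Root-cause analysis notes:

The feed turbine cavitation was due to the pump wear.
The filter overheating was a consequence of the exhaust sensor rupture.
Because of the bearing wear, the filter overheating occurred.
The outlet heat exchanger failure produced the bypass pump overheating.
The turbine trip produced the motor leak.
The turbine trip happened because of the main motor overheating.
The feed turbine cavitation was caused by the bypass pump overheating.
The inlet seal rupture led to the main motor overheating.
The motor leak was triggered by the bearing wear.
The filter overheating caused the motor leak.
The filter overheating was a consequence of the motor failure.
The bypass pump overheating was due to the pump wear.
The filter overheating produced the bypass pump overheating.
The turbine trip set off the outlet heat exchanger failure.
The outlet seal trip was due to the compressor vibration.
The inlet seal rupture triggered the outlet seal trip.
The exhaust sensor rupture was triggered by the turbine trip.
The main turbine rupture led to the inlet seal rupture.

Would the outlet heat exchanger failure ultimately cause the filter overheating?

The outlet heat exchanger failure leads to the bypass pump overheating, the feed turbine cavitation; the filter overheating is not among them.

No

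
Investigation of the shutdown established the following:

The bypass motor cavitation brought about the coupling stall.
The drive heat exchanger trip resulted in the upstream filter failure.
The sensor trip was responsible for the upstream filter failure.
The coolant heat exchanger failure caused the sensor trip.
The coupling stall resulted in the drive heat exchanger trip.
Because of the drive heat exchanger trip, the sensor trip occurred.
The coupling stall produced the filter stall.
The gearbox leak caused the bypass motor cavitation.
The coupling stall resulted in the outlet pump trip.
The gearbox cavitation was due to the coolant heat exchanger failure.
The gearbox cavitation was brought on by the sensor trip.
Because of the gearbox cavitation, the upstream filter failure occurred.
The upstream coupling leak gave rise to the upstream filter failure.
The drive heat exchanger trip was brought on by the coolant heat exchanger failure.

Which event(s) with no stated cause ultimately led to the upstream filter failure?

Tracing upstream from the upstream filter failure: the upstream filter failure ← the drive heat exchanger trip ← the coupling stall ← the bypass motor cavitation ← the gearbox leak.
A separate upstream branch: the upstream filter failure ← the drive heat exchanger trip ← the coolant heat exchanger failure.
A separate upstream branch: the upstream filter failure ← the upstream coupling leak.
Each of those chain origins has no stated cause.

the coolant heat exchanger failure, the gearbox leak, the upstream coupling leak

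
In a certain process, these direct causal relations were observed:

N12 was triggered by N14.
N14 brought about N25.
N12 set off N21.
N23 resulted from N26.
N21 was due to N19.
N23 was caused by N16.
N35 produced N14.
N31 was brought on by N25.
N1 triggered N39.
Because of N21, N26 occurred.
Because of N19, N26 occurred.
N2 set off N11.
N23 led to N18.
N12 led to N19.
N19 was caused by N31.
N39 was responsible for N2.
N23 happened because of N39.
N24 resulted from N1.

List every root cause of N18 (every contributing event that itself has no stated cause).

Tracing upstream from N18: N18 ← N23 ← N39 ← N1.
A separate upstream branch: N18 ← N23 ← N26 ← N19 ← N12 ← N14 ← N35.
A separate upstream branch: N18 ← N23 ← N16.
Each of those chain origins has no stated cause.

N1, N16, N35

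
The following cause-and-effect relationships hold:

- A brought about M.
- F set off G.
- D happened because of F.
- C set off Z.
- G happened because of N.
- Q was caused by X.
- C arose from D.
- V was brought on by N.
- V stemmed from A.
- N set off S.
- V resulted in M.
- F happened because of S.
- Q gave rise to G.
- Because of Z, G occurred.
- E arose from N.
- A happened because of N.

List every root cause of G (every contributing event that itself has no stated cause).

Tracing upstream from G: G ← N.
A separate upstream branch: G ← Q ← X.
Each of those chain origins has no stated cause.

N, X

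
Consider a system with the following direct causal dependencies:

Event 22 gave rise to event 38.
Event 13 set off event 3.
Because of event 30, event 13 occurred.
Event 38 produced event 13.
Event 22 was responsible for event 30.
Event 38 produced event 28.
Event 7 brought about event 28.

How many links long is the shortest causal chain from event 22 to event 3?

3

Shortest chain: event 22 → event 38 → event 13 → event 3.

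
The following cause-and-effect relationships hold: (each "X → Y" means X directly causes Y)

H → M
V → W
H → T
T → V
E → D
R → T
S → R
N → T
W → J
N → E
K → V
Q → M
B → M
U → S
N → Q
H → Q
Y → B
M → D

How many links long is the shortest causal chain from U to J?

Shortest chain: U → S → R → T → V → W → J.

6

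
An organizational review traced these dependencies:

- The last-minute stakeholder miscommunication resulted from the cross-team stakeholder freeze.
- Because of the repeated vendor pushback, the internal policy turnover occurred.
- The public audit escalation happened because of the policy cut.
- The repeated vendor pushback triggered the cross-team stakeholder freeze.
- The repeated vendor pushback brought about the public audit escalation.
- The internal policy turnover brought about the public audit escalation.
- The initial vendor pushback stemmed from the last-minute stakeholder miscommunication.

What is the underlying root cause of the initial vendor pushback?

the repeated vendor pushback

Tracing upstream from the initial vendor pushback: the initial vendor pushback ← the last-minute stakeholder miscommunication ← the cross-team stakeholder freeze ← the repeated vendor pushback.
The repeated vendor pushback has no stated cause, so it is the root.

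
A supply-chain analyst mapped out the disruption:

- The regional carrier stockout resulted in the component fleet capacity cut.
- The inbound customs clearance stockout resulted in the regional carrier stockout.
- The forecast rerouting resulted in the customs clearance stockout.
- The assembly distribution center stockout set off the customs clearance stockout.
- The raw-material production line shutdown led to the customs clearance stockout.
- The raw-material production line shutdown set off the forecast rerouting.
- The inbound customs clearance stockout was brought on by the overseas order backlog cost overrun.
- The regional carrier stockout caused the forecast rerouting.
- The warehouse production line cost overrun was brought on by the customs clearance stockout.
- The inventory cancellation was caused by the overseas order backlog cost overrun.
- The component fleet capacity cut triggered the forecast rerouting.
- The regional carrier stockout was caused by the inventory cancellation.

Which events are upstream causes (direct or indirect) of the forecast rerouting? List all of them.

the component fleet capacity cut, the inbound customs clearance stockout, the inventory cancellation, the overseas order backlog cost overrun, the raw-material production line shutdown, the regional carrier stockout

Immediate causes of the forecast rerouting: the regional carrier stockout, the component fleet capacity cut, the raw-material production line shutdown.
Further upstream: the overseas order backlog cost overrun, the inventory cancellation, the inbound customs clearance stockout.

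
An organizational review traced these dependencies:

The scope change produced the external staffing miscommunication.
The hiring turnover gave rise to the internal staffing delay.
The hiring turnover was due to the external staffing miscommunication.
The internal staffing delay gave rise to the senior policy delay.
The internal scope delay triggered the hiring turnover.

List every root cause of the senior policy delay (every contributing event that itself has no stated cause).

the internal scope delay, the scope change

Tracing upstream from the senior policy delay: the senior policy delay ← the internal staffing delay ← the hiring turnover ← the external staffing miscommunication ← the scope change.
A separate upstream branch: the senior policy delay ← the internal staffing delay ← the hiring turnover ← the internal scope delay.
Each of those chain origins has no stated cause.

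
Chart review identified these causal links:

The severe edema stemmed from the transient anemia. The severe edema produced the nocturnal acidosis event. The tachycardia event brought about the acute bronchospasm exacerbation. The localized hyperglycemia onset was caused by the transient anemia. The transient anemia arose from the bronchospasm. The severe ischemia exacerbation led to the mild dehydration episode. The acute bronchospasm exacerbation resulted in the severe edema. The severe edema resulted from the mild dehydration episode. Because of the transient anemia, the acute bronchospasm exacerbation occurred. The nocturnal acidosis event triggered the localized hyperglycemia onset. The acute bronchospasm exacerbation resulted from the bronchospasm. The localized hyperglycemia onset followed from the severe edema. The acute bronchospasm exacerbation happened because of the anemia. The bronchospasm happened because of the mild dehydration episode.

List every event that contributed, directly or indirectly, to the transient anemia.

the bronchospasm, the mild dehydration episode, the severe ischemia exacerbation

Immediate cause of the transient anemia: the bronchospasm.
Further upstream: the severe ischemia exacerbation, the mild dehydration episode.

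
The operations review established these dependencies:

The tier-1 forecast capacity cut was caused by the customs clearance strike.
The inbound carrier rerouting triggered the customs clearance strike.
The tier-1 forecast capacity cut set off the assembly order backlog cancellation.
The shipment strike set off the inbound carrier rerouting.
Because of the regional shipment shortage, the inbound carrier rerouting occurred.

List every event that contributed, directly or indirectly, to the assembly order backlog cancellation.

the customs clearance strike, the inbound carrier rerouting, the regional shipment shortage, the shipment strike, the tier-1 forecast capacity cut

Immediate cause of the assembly order backlog cancellation: the tier-1 forecast capacity cut.
Further upstream: the regional shipment shortage, the inbound carrier rerouting, the customs clearance strike, the shipment strike.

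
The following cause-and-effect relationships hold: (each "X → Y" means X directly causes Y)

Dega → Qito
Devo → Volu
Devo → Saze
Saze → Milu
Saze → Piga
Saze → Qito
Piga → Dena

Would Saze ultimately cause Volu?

Saze leads to Milu, Piga, Dena, Qito; Volu is not among them.

No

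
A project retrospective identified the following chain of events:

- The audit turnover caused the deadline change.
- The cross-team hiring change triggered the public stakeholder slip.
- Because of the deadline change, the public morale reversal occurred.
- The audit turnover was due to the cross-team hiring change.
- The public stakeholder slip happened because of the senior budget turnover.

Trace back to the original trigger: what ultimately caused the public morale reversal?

the cross-team hiring change

Tracing upstream from the public morale reversal: the public morale reversal ← the deadline change ← the audit turnover ← the cross-team hiring change.
The cross-team hiring change has no stated cause, so it is the root.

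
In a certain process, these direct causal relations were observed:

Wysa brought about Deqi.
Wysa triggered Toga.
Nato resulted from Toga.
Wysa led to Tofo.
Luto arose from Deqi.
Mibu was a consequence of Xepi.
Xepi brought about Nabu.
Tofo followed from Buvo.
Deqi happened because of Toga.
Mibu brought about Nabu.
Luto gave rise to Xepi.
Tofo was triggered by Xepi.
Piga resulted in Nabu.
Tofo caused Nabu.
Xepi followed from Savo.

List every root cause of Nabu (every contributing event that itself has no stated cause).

Buvo, Piga, Savo, Wysa

Tracing upstream from Nabu: Nabu ← Tofo ← Wysa.
A separate upstream branch: Nabu ← Tofo ← Buvo.
A separate upstream branch: Nabu ← Xepi ← Savo.
A separate upstream branch: Nabu ← Piga.
Each of those chain origins has no stated cause.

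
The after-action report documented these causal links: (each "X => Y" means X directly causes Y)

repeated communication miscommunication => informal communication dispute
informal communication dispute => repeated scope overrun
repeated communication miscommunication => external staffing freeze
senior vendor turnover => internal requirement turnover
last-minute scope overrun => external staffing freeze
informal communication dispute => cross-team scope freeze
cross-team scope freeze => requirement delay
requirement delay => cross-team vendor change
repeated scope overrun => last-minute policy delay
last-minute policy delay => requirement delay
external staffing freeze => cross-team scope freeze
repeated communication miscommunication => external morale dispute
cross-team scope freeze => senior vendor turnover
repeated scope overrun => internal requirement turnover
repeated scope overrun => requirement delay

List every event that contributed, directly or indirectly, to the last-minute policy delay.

Immediate cause of the last-minute policy delay: the repeated scope overrun.
Further upstream: the repeated communication miscommunication, the informal communication dispute.

the informal communication dispute, the repeated communication miscommunication, the repeated scope overrun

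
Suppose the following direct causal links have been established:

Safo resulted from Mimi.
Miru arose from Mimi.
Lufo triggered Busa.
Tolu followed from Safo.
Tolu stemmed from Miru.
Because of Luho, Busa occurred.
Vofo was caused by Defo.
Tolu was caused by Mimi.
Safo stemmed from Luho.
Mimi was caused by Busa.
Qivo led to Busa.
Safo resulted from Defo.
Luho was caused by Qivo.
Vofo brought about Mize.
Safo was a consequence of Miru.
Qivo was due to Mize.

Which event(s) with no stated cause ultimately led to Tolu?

Defo, Lufo

Tracing upstream from Tolu: Tolu ← Mimi ← Busa ← Lufo.
A separate upstream branch: Tolu ← Safo ← Defo.
Each of those chain origins has no stated cause.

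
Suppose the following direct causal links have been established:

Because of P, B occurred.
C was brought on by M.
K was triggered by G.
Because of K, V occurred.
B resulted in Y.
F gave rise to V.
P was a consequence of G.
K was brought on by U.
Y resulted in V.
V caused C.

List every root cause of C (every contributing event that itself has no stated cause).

F, G, M, U

Tracing upstream from C: C ← V ← K ← U.
A separate upstream branch: C ← V ← K ← G.
A separate upstream branch: C ← M.
A separate upstream branch: C ← V ← F.
Each of those chain origins has no stated cause.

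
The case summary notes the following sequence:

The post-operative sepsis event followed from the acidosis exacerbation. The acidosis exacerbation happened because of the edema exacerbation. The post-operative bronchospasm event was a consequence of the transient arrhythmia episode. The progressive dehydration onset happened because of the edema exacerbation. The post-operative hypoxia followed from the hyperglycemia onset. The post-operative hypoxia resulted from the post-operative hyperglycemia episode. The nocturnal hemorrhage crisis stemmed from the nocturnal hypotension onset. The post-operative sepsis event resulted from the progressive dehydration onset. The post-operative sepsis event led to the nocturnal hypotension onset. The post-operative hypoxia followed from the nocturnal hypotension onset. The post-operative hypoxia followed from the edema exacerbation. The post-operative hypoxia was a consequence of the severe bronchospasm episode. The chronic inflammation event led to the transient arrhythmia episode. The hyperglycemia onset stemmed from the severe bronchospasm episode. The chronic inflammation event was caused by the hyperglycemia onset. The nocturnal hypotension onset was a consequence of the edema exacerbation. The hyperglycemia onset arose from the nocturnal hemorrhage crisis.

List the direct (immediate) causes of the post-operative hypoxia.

the edema exacerbation, the hyperglycemia onset, the nocturnal hypotension onset, the post-operative hyperglycemia episode, the severe bronchospasm episode

Upstream contributors include the acidosis exacerbation, the progressive dehydration onset, the post-operative sepsis event, the nocturnal hemorrhage crisis, but only the edema exacerbation, the hyperglycemia onset, the nocturnal hypotension onset, the post-operative hyperglycemia episode, the severe bronchospasm episode feed directly into the post-operative hypoxia.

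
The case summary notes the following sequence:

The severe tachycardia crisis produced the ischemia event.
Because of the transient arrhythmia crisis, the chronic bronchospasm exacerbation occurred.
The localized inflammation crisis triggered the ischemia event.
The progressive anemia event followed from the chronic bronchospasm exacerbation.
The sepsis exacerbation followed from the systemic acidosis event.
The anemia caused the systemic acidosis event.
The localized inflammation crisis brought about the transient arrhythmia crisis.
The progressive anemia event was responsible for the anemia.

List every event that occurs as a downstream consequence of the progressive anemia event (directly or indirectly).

Direct effects: the anemia.
2 steps out: the systemic acidosis event.
3 steps out: the sepsis exacerbation.
Not reachable from it: the localized inflammation crisis, the transient arrhythmia crisis, the chronic bronchospasm exacerbation, the ischemia event, the severe tachycardia crisis.

the anemia, the sepsis exacerbation, the systemic acidosis event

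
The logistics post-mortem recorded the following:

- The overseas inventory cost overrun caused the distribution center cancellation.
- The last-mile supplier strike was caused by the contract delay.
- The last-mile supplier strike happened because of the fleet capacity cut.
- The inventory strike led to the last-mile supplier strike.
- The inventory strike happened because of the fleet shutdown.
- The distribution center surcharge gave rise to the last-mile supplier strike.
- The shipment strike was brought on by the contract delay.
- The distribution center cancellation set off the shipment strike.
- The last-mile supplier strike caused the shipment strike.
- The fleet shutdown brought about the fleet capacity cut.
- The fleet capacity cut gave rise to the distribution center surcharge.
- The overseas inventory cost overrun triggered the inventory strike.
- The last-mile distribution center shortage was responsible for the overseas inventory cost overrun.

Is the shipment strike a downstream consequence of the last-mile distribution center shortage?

Yes

There is a causal chain: the last-mile distribution center shortage → the overseas inventory cost overrun → the distribution center cancellation → the shipment strike.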